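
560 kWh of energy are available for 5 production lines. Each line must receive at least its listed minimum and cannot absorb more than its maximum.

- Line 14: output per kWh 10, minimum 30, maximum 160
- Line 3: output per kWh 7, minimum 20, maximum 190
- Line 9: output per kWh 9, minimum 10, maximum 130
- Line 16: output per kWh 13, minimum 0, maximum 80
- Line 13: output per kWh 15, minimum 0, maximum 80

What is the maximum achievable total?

5780

Meeting every minimum uses 30+20+10+0+0 = 60 kWh, leaving 500.
Highest output per kWh first: Line 13 15 > Line 16 13 > Line 14 10 > Line 9 9 > Line 3 7.
Line 13: +80 to 80 (cap) ; 420 left.
Line 16: +80 to 80 (cap) ; 340 left.
Line 14: +130 to 160 (cap) ; 210 left.
Give Line 9 120 more to hit its cap of 130 ; 90 left.
Line 3 has room for 170 more but only 90 remain, so it gets 110.
Total = 10×160 + 7×110 + 9×130 + 13×80 + 15×80 = 5780.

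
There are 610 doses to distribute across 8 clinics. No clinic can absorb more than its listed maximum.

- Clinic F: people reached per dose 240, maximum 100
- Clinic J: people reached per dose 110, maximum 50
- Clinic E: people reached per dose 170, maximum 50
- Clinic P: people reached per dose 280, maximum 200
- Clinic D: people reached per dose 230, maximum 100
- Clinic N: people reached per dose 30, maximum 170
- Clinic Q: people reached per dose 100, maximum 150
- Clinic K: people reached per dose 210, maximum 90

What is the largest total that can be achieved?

137900

Highest people reached per dose first: Clinic P 280 > Clinic F 240 > Clinic D 230 > Clinic K 210 > Clinic E 170 > Clinic J 110 > Clinic Q 100 > Clinic N 30.
Give Clinic P 200 to hit its cap of 200 → 410 left.
Give Clinic F 100 to hit its cap of 100 → 310 left.
Clinic D takes 100 to reach its cap of 100 → 210 left.
Clinic K takes 90 to reach its cap of 90 → 120 left.
Clinic E: +50 to 50 (cap) → 70 left.
Clinic J: +50 to 50 (cap) → 20 left.
Only 20 left; Clinic Q takes them to reach 20.
Total = 240×100 + 110×50 + 170×50 + 280×200 + 230×100 + 100×20 + 210×90 = 137900.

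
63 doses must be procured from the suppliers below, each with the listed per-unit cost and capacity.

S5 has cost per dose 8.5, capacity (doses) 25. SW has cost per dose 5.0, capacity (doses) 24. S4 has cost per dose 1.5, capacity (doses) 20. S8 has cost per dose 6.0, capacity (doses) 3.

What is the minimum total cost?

304

Use suppliers in increasing cost order.
S4 (1.5): use full 20 → 43 doses to go.
SW (5.0): use full 24 → 19 doses to go.
S8 at 6.0: take all 3 doses → 16 still needed.
S5 (8.5): take the remaining 16 → done.
Cost = 20×1.5 + 24×5.0 + 3×6.0 + 16×8.5 = 304.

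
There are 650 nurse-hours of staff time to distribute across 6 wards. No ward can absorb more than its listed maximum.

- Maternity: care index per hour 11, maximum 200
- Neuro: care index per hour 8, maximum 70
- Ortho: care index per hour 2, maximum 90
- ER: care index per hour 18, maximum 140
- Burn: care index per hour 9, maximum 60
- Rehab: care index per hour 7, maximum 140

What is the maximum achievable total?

6880

Highest care index per hour first: ER 18 > Maternity 11 > Burn 9 > Neuro 8 > Rehab 7 > Ortho 2.
ER takes 140 to reach its cap of 140 — 510 left.
Give Maternity 200 to hit its cap of 200 — 310 left.
Burn takes 60 to reach its cap of 60 — 250 left.
Neuro takes 70 to reach its cap of 70 — 180 left.
Rehab: +140 to 140 (cap) — 40 left.
Ortho: +40 (room for 90) → 40. Pool exhausted.
Total = 11×200 + 8×70 + 2×40 + 18×140 + 9×60 + 7×140 = 6880.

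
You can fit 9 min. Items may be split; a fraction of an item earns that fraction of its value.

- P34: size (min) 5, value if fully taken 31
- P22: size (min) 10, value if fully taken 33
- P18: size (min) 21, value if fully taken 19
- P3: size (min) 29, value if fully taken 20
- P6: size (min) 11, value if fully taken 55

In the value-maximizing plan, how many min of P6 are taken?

4

Sort by value density: P34 31/5≈6.2, P6 55/11≈5, P22 33/10≈3.3, P18 19/21≈0.905, P3 20/29≈0.69.
P34: take in full, 5 min for value 31 — 4 left.
Only 4 min remain; take 4/11 of P6 for value 55×4/11 = 20.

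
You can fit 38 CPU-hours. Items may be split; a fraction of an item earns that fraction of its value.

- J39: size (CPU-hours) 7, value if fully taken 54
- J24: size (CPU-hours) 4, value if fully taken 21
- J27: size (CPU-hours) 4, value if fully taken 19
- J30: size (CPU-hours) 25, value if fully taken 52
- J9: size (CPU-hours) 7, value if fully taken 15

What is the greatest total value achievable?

142.28

Best value per unit of size first: J39 54/7≈7.71, J24 21/4≈5.25, J27 19/4≈4.75, J9 15/7≈2.14, J30 52/25≈2.08.
Take all of J39 (7 CPU-hours, value 54) ; 31 CPU-hours left.
All 4 CPU-hours of J24 fit (value 21) ; 27 remain.
J27: take in full, 4 CPU-hours for value 19 ; 23 left.
J9: take in full, 7 CPU-hours for value 15 ; 16 left.
Only 16 CPU-hours remain; take 16/25 of J30 for value 52×16/25 = 33.28.
Total value = 142.28.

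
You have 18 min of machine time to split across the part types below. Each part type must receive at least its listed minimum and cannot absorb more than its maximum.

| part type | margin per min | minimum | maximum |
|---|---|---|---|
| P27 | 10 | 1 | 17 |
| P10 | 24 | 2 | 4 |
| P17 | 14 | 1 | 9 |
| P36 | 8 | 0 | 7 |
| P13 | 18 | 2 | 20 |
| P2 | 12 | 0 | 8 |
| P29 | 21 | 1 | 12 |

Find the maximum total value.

366

Meeting every minimum uses 1+2+1+0+2+0+1 = 7 min, leaving 11.
Highest margin per min first: P10 24 > P29 21 > P13 18 > P17 14 > P2 12 > P27 10 > P36 8.
Give P10 2 more to hit its cap of 4 → 9 left.
Only 9 left; P29 takes them to reach 10.
Total = 10×1 + 24×4 + 14×1 + 18×2 + 21×10 = 366.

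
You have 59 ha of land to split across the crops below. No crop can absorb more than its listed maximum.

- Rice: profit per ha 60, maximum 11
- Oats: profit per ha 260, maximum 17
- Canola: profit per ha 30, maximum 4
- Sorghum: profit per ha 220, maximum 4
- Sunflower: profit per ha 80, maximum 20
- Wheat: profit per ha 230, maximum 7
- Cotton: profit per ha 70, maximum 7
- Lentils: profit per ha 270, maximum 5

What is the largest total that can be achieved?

10280

Rank by profit per ha: Lentils 270 > Oats 260 > Wheat 230 > Sorghum 220 > Sunflower 80 > Cotton 70 > Rice 60 > Canola 30.
Lentils takes 5 to reach its cap of 5 — 54 left.
Oats: +17 to 17 (cap) — 37 left.
Give Wheat 7 to hit its cap of 7 — 30 left.
Sorghum takes 4 to reach its cap of 4 — 26 left.
Sunflower: +20 to 20 (cap) — 6 left.
Cotton has room for 7 but only 6 remain, so it gets 6.
Total = 260×17 + 220×4 + 80×20 + 230×7 + 70×6 + 270×5 = 10280.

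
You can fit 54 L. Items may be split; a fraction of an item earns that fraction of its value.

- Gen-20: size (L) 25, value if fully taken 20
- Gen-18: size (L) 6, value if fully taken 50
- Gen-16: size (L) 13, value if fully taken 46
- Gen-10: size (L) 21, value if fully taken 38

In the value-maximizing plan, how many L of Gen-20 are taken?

Rank by value-to-size ratio: Gen-18 50/6≈8.33, Gen-16 46/13≈3.54, Gen-10 38/21≈1.81, Gen-20 20/25≈0.8.
Gen-18: take in full, 6 L for value 50 — 48 left.
Gen-16: take in full, 13 L for value 46 — 35 left.
Take all of Gen-10 (21 L, value 38) — 14 L left.
14 L left: a 14/25 share of Gen-20 gives 20×14/25 = 11.2.

14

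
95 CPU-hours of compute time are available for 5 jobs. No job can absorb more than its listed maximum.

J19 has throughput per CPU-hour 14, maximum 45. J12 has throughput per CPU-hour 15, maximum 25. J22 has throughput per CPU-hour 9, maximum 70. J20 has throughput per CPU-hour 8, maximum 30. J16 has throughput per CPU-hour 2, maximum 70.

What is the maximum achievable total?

1230

Highest throughput per CPU-hour first: J12 15 > J19 14 > J22 9 > J20 8 > J16 2.
J12 takes 25 to reach its cap of 25 → 70 left.
Give J19 45 to hit its cap of 45 → 25 left.
Only 25 left; J22 takes them to reach 25.
Total = 14×45 + 15×25 + 9×25 = 1230.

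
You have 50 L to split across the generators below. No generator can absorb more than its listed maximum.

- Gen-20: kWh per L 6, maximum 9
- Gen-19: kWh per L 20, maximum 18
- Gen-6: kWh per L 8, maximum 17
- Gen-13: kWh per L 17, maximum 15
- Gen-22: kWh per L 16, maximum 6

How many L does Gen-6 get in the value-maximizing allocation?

Highest kWh per L first: Gen-19 20 > Gen-13 17 > Gen-22 16 > Gen-6 8 > Gen-20 6.
Gen-19: +18 to 18 (cap) → 32 left.
Gen-13 takes 15 to reach its cap of 15 → 17 left.
Gen-22 takes 6 to reach its cap of 6 → 11 left.
Gen-6: +11 (room for 17) → 11. Pool exhausted.

11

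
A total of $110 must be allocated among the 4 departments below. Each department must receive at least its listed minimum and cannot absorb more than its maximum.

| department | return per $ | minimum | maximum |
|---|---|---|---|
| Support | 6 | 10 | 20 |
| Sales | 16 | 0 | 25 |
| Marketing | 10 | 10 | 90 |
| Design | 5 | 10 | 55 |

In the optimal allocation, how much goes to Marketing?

Meeting every minimum uses 10+0+10+10 = 30 $, leaving 80.
Order the departments by return per $: Sales 16 > Marketing 10 > Support 6 > Design 5.
Sales: +25 to 25 (cap) → 55 left.
Marketing has room for 80 more but only 55 remain, so it gets 65.

65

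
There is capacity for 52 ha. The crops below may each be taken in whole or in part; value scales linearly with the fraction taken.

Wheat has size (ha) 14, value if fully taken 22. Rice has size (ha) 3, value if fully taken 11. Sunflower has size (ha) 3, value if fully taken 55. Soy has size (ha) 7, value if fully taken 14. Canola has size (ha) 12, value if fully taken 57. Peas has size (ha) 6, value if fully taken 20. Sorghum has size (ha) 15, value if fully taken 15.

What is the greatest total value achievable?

186

Rank by value-to-size ratio: Sunflower 55/3≈18.3, Canola 57/12≈4.75, Rice 11/3≈3.67, Peas 20/6≈3.33, Soy 14/7≈2, Wheat 22/14≈1.57, Sorghum 15/15≈1.
All 3 ha of Sunflower fit (value 55) → 49 remain.
Canola: take in full, 12 ha for value 57 → 37 left.
Take all of Rice (3 ha, value 11) → 34 ha left.
All 6 ha of Peas fit (value 20) → 28 remain.
Take all of Soy (7 ha, value 14) → 21 ha left.
All 14 ha of Wheat fit (value 22) → 7 remain.
Only 7 ha remain; take 7/15 of Sorghum for value 15×7/15 = 7.
Total value = 186.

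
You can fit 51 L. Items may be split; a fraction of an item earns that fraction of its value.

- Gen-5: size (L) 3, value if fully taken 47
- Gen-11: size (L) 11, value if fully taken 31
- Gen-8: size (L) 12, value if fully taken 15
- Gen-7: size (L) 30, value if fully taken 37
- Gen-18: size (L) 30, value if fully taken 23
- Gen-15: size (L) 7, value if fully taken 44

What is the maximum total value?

Rank by value-to-size ratio: Gen-5 47/3≈15.7, Gen-15 44/7≈6.29, Gen-11 31/11≈2.82, Gen-8 15/12≈1.25, Gen-7 37/30≈1.23, Gen-18 23/30≈0.767.
Take all of Gen-5 (3 L, value 47) ; 48 L left.
Take all of Gen-15 (7 L, value 44) ; 41 L left.
Gen-11: take in full, 11 L for value 31 ; 30 left.
Take all of Gen-8 (12 L, value 15) ; 18 L left.
18 L left: a 18/30 share of Gen-7 gives 37×18/30 = 22.2.
Total value = 159.2.

159.2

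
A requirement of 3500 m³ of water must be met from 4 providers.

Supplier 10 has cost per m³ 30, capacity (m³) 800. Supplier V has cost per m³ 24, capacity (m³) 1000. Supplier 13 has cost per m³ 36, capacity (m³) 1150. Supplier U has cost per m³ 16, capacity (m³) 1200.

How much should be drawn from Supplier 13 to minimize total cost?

Use providers in increasing cost order.
Supplier U (16): use full 1200 — 2300 m³ to go.
Supplier V (24): use full 1000 — 1300 m³ to go.
Supplier 10 at 30: take all 800 m³ — 500 still needed.
Supplier 13 at 36: take 500 of its 1150 — requirement met.

500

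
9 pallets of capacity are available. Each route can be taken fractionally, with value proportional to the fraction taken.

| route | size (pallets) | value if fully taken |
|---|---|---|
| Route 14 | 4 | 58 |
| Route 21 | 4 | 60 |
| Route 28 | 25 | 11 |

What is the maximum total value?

Sort by value density: Route 21 60/4≈15, Route 14 58/4≈14.5, Route 28 11/25≈0.44.
Route 21: take in full, 4 pallets for value 60 — 5 left.
All 4 pallets of Route 14 fit (value 58) — 1 remain.
Fill the last 1 pallets with part of Route 28: 1/25 of it earns 0.44.
Total value = 118.44.

118.44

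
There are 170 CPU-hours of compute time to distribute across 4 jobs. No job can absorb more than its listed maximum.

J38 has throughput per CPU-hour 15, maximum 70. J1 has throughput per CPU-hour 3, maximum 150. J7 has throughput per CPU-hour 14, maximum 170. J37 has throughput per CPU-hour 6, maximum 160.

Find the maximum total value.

2450

Highest throughput per CPU-hour first: J38 15 > J7 14 > J37 6 > J1 3.
J38 takes 70 to reach its cap of 70 — 100 left.
Only 100 left; J7 takes them to reach 100.
Total = 15×70 + 14×100 = 2450.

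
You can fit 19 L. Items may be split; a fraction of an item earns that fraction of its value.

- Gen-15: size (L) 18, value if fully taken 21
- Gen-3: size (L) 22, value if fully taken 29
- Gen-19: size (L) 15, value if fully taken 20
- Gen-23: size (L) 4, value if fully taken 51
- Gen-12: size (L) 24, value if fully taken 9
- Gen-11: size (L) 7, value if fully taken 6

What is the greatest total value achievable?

Sort by value density: Gen-23 51/4≈12.8, Gen-19 20/15≈1.33, Gen-3 29/22≈1.32, Gen-15 21/18≈1.17, Gen-11 6/7≈0.857, Gen-12 9/24≈0.375.
Gen-23: take in full, 4 L for value 51 ; 15 left.
All 15 L of Gen-19 fit (value 20) ; 0 remain.
Total value = 71.

71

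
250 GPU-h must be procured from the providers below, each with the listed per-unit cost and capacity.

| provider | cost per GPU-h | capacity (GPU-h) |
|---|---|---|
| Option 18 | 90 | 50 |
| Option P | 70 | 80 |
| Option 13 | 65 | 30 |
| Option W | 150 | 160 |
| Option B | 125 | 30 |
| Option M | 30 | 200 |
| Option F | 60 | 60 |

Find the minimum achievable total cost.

9000

Use providers in increasing cost order.
Option M at 30: take all 200 GPU-h ; 50 still needed.
Option F at 60: take 50 of its 60 ; requirement met.
Option 13, Option P, Option 18, Option B, Option W: unused.
Cost = 200×30 + 50×60 = 9000.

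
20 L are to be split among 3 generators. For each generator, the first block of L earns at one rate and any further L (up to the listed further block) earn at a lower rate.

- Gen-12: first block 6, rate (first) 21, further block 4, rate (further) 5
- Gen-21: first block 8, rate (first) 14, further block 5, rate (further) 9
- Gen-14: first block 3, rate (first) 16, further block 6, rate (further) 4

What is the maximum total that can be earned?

313

Treat each block as its own option and order by rate: Gen-12/T1 21 > Gen-14/T1 16 > Gen-21/T1 14 > Gen-21/T2 9 > Gen-12/T2 5 > Gen-14/T2 4.
Fill Gen-12 T1 block (6 at 21) ; 14 left.
Fill Gen-14 T1 block (3 at 16) ; 11 left.
Fill Gen-21 T1 block (8 at 14) ; 3 left.
3 remain; put them into Gen-21 T2 at 9.
Total = 21×6 + 16×3 + 14×8 + 9×3 = 313.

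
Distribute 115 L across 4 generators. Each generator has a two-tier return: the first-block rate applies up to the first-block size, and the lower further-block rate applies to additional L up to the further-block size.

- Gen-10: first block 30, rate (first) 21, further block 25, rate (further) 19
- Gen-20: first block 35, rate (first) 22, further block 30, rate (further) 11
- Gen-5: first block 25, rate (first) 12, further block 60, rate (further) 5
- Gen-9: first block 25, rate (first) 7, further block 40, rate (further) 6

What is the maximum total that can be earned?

Order all 8 blocks by rate: Gen-20/tier1 22 > Gen-10/tier1 21 > Gen-10/tier2 19 > Gen-5/tier1 12 > Gen-20/tier2 11 > Gen-9/tier1 7 > Gen-9/tier2 6 > Gen-5/tier2 5.
Fill Gen-20 tier1 block (35 at 22) ; 80 left.
Gen-10/tier1 (21): +30 ; 50 left.
Gen-10 tier2 at 19: fill all 25 ; 25 left.
Gen-5 tier1 at 12: fill all 25 ; 0 left.
Total = 22×35 + 21×30 + 19×25 + 12×25 = 2175.

2175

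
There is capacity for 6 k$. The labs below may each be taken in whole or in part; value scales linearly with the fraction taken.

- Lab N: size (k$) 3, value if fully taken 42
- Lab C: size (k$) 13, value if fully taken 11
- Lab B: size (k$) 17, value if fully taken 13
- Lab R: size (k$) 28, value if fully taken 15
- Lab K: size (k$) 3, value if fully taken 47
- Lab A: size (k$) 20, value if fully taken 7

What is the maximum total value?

Rank by value-to-size ratio: Lab K 47/3≈15.7, Lab N 42/3≈14, Lab C 11/13≈0.846, Lab B 13/17≈0.765, Lab R 15/28≈0.536, Lab A 7/20≈0.35.
Lab K: take in full, 3 k$ for value 47 → 3 left.
All 3 k$ of Lab N fit (value 42) → 0 remain.
Total value = 89.

89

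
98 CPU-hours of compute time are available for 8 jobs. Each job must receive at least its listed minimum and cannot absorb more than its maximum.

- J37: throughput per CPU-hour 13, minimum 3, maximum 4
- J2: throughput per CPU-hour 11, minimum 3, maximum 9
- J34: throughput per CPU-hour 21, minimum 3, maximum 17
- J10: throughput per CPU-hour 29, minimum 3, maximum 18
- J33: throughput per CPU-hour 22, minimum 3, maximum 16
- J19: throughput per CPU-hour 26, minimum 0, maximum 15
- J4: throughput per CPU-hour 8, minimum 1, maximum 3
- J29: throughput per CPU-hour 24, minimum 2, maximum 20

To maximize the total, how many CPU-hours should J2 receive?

Meeting every minimum uses 3+3+3+3+3+0+1+2 = 18 CPU-hours, leaving 80.
Rank by throughput per CPU-hour: J10 29 > J19 26 > J29 24 > J33 22 > J34 21 > J37 13 > J2 11 > J4 8.
Give J10 15 more to hit its cap of 18 ; 65 left.
Give J19 15 more to hit its cap of 15 ; 50 left.
J29: +18 to 20 (cap) ; 32 left.
Give J33 13 more to hit its cap of 16 ; 19 left.
Give J34 14 more to hit its cap of 17 ; 5 left.
J37: +1 to 4 (cap) ; 4 left.
Only 4 left; J2 takes them to reach 7.

7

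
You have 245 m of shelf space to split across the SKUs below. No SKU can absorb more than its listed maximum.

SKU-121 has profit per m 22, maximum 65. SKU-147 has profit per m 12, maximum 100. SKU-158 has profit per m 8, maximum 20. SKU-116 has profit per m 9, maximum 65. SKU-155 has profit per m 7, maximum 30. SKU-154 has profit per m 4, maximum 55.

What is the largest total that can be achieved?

3335

Rank by profit per m: SKU-121 22 > SKU-147 12 > SKU-116 9 > SKU-158 8 > SKU-155 7 > SKU-154 4.
Give SKU-121 65 to hit its cap of 65 ; 180 left.
SKU-147 takes 100 to reach its cap of 100 ; 80 left.
SKU-116 takes 65 to reach its cap of 65 ; 15 left.
SKU-158 has room for 20 but only 15 remain, so it gets 15.
Total = 22×65 + 12×100 + 8×15 + 9×65 = 3335.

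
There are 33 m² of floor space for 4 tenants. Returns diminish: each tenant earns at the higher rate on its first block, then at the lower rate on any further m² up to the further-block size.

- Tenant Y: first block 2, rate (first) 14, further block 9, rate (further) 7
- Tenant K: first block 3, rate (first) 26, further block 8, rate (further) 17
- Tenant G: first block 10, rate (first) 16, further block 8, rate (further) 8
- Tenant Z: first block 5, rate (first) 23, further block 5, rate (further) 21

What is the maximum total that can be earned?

622

Order all 8 blocks by rate: Tenant K/first 26 > Tenant Z/first 23 > Tenant Z/second 21 > Tenant K/second 17 > Tenant G/first 16 > Tenant Y/first 14 > Tenant G/second 8 > Tenant Y/second 7.
Fill Tenant K first block (3 at 26) ; 30 left.
Fill Tenant Z first block (5 at 23) ; 25 left.
Fill Tenant Z second block (5 at 21) ; 20 left.
Tenant K/second (17): +8 ; 12 left.
Tenant G first at 16: fill all 10 ; 2 left.
Tenant Y first at 14: fill all 2 ; 0 left.
Total = 26×3 + 23×5 + 21×5 + 17×8 + 16×10 + 14×2 = 622.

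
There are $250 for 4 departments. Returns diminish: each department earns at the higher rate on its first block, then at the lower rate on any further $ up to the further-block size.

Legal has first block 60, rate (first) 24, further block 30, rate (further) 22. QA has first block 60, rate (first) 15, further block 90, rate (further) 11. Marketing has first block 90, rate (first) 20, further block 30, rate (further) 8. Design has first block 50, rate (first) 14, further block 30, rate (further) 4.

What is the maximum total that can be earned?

Order all 8 blocks by rate: Legal/tier1 24 > Legal/tier2 22 > Marketing/tier1 20 > QA/tier1 15 > Design/tier1 14 > QA/tier2 11 > Marketing/tier2 8 > Design/tier2 4.
Legal/tier1 (24): +60 → 190 left.
Fill Legal tier2 block (30 at 22) → 160 left.
Marketing/tier1 (20): +90 → 70 left.
QA/tier1 (15): +60 → 10 left.
10 remain; put them into Design tier1 at 14.
Total = 24×60 + 22×30 + 20×90 + 15×60 + 14×10 = 4940.

4940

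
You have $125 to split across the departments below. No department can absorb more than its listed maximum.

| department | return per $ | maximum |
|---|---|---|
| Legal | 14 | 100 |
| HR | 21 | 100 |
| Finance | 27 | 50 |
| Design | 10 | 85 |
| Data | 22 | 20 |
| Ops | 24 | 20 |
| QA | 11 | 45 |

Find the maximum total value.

Rank by return per $: Finance 27 > Ops 24 > Data 22 > HR 21 > Legal 14 > QA 11 > Design 10.
Finance takes 50 to reach its cap of 50 → 75 left.
Give Ops 20 to hit its cap of 20 → 55 left.
Data takes 20 to reach its cap of 20 → 35 left.
HR: +35 (room for 100) → 35. Pool exhausted.
Total = 21×35 + 27×50 + 22×20 + 24×20 = 3005.

3005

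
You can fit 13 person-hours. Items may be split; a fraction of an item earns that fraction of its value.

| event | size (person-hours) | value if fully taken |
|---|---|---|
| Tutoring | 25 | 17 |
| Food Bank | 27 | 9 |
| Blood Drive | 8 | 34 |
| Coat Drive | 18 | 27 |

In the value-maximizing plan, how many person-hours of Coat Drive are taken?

5

Rank by value-to-size ratio: Blood Drive 34/8≈4.25, Coat Drive 27/18≈1.5, Tutoring 17/25≈0.68, Food Bank 9/27≈0.333.
Take all of Blood Drive (8 person-hours, value 34) — 5 person-hours left.
Only 5 person-hours remain; take 5/18 of Coat Drive for value 27×5/18 = 7.5.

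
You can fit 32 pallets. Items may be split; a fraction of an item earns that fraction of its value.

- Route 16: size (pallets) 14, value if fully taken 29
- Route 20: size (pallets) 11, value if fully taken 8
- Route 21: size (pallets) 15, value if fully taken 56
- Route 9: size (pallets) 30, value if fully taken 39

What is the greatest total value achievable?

Best value per unit of size first: Route 21 56/15≈3.73, Route 16 29/14≈2.07, Route 9 39/30≈1.3, Route 20 8/11≈0.727.
All 15 pallets of Route 21 fit (value 56) → 17 remain.
Take all of Route 16 (14 pallets, value 29) → 3 pallets left.
Only 3 pallets remain; take 3/30 of Route 9 for value 39×3/30 = 3.9.
Total value = 88.9.

88.9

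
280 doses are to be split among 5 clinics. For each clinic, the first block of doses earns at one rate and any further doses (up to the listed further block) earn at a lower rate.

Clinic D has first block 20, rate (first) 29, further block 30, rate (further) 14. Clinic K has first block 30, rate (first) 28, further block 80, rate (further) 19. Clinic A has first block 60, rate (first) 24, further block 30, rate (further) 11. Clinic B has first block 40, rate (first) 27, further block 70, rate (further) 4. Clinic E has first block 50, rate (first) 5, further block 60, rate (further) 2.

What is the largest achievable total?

6100

Order all 10 blocks by rate: Clinic D/first 29 > Clinic K/first 28 > Clinic B/first 27 > Clinic A/first 24 > Clinic K/second 19 > Clinic D/second 14 > Clinic A/second 11 > Clinic E/first 5 > Clinic B/second 4 > Clinic E/second 2.
Fill Clinic D first block (20 at 29) → 260 left.
Clinic K first at 28: fill all 30 → 230 left.
Clinic B first at 27: fill all 40 → 190 left.
Fill Clinic A first block (60 at 24) → 130 left.
Fill Clinic K second block (80 at 19) → 50 left.
Clinic D/second (14): +30 → 20 left.
Clinic A second at 11: only 20 left, fill 20.
Total = 29×20 + 28×30 + 27×40 + 24×60 + 19×80 + 14×30 + 11×20 = 6100.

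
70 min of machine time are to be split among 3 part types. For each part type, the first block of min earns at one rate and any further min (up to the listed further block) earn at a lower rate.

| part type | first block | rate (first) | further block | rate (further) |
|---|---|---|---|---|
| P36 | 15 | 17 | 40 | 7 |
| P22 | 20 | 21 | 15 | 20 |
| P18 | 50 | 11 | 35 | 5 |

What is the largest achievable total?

1195

Rank every tier by rate: P22/tier1 21 > P22/tier2 20 > P36/tier1 17 > P18/tier1 11 > P36/tier2 7 > P18/tier2 5.
Fill P22 tier1 block (20 at 21) → 50 left.
P22/tier2 (20): +15 → 35 left.
Fill P36 tier1 block (15 at 17) → 20 left.
P18/tier1: +20 of 50 at 11; pool empty.
Total = 21×20 + 20×15 + 17×15 + 11×20 = 1195.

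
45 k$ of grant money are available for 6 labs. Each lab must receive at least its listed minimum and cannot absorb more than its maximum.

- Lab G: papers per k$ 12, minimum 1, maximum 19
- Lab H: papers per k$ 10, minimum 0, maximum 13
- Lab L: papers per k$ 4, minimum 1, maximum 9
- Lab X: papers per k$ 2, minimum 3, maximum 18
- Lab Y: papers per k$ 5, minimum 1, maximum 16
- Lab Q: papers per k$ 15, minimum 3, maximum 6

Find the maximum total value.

473

Meeting every minimum uses 1+0+1+3+1+3 = 9 k$, leaving 36.
Rank by papers per k$: Lab Q 15 > Lab G 12 > Lab H 10 > Lab Y 5 > Lab L 4 > Lab X 2.
Lab Q: +3 to 6 (cap) ; 33 left.
Lab G takes 18 more to reach its cap of 19 ; 15 left.
Lab H: +13 to 13 (cap) ; 2 left.
Only 2 left; Lab Y takes them to reach 3.
Total = 12×19 + 10×13 + 4×1 + 2×3 + 5×3 + 15×6 = 473.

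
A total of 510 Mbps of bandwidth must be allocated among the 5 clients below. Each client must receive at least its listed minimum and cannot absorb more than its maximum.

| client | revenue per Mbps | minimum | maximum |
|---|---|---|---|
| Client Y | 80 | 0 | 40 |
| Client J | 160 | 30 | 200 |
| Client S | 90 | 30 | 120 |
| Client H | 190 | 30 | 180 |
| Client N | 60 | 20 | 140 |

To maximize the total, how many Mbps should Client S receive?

Meeting every minimum uses 0+30+30+30+20 = 110 Mbps, leaving 400.
Rank by revenue per Mbps: Client H 190 > Client J 160 > Client S 90 > Client Y 80 > Client N 60.
Client H takes 150 more to reach its cap of 180 → 250 left.
Client J: +170 to 200 (cap) → 80 left.
Client S: +80 (room for 90) → 110. Pool exhausted.

110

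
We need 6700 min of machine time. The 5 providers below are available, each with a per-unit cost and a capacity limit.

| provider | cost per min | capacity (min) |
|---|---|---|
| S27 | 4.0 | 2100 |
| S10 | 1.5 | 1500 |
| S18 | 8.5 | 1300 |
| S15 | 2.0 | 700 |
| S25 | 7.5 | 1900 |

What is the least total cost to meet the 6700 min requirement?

30550

Fill from the cheapest provider first.
Take 1500 from S10 at 1.5 ; need 5200 more.
Take 700 from S15 at 2.0 ; need 4500 more.
S27 at 4.0: take all 2100 min ; 2400 still needed.
Take 1900 from S25 at 7.5 ; need 500 more.
S18 (8.5): take the remaining 500 ; done.
Cost = 1500×1.5 + 700×2.0 + 2100×4.0 + 1900×7.5 + 500×8.5 = 30550.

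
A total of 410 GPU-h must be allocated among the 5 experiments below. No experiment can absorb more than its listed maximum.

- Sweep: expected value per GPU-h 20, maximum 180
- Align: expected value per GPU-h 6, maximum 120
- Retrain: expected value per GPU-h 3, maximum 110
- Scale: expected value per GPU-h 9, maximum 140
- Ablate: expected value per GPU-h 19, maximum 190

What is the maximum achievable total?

7570

Order the experiments by expected value per GPU-h: Sweep 20 > Ablate 19 > Scale 9 > Align 6 > Retrain 3.
Sweep: +180 to 180 (cap) ; 230 left.
Ablate takes 190 to reach its cap of 190 ; 40 left.
Only 40 left; Scale takes them to reach 40.
Total = 20×180 + 9×40 + 19×190 = 7570.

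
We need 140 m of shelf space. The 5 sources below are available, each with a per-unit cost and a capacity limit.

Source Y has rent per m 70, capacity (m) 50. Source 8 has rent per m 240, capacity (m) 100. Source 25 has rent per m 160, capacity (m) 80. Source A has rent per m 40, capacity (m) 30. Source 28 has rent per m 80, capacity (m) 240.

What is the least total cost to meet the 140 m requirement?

Cheapest first:
Take 30 from Source A at 40 ; need 110 more.
Source Y (70): use full 50 ; 60 m to go.
Source 28 (80): take the remaining 60 ; done.
Source 25, Source 8: unused.
Cost = 30×40 + 50×70 + 60×80 = 9500.

9500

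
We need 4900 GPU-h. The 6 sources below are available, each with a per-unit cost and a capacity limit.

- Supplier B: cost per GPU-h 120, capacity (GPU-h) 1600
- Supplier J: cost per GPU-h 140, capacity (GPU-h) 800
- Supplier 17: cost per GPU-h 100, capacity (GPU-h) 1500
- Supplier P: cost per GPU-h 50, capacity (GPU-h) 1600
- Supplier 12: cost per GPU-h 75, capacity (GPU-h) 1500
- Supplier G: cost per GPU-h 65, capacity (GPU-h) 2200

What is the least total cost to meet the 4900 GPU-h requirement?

Fill from the cheapest source first.
Supplier P at 50: take all 1600 GPU-h — 3300 still needed.
Supplier G at 65: take all 2200 GPU-h — 1100 still needed.
Supplier 12 (75): take the remaining 1100 — done.
Supplier 17, Supplier B, Supplier J: unused.
Cost = 1600×50 + 2200×65 + 1100×75 = 305500.

305500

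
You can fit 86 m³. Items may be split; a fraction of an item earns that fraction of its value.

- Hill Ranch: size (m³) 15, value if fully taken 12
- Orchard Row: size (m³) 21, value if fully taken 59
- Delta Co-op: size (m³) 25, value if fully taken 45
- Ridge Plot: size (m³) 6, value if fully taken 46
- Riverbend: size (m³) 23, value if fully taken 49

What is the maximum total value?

207.8

Sort by value density: Ridge Plot 46/6≈7.67, Orchard Row 59/21≈2.81, Riverbend 49/23≈2.13, Delta Co-op 45/25≈1.8, Hill Ranch 12/15≈0.8.
Ridge Plot: take in full, 6 m³ for value 46 — 80 left.
Take all of Orchard Row (21 m³, value 59) — 59 m³ left.
Take all of Riverbend (23 m³, value 49) — 36 m³ left.
Take all of Delta Co-op (25 m³, value 45) — 11 m³ left.
11 m³ left: a 11/15 share of Hill Ranch gives 12×11/15 = 8.8.
Total value = 207.8.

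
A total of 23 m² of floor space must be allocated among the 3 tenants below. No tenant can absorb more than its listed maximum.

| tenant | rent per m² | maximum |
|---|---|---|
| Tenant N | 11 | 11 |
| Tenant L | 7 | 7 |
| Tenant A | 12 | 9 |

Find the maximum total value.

250

Rank by rent per m²: Tenant A 12 > Tenant N 11 > Tenant L 7.
Give Tenant A 9 to hit its cap of 9 ; 14 left.
Give Tenant N 11 to hit its cap of 11 ; 3 left.
Only 3 left; Tenant L takes them to reach 3.
Total = 11×11 + 7×3 + 12×9 = 250.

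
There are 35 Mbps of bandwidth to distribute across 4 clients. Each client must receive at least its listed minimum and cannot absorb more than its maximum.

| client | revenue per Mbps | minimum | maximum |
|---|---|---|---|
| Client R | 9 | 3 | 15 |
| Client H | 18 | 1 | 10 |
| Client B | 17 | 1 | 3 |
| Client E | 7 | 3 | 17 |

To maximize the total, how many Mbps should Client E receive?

Meeting every minimum uses 3+1+1+3 = 8 Mbps, leaving 27.
Rank by revenue per Mbps: Client H 18 > Client B 17 > Client R 9 > Client E 7.
Give Client H 9 more to hit its cap of 10 ; 18 left.
Client B: +2 to 3 (cap) ; 16 left.
Client R takes 12 more to reach its cap of 15 ; 4 left.
Client E: +4 (room for 14) → 7. Pool exhausted.

7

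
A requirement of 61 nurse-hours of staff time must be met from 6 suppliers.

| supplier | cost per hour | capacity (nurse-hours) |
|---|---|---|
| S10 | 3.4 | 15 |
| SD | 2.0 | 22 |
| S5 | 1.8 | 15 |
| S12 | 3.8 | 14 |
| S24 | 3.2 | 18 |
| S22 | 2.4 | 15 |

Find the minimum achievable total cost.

Use suppliers in increasing cost order.
S5 (1.8): use full 15 ; 46 nurse-hours to go.
SD at 2.0: take all 22 nurse-hours ; 24 still needed.
S22 at 2.4: take all 15 nurse-hours ; 9 still needed.
S24 at 3.2: take 9 of its 18 ; requirement met.
S10, S12: unused.
Cost = 15×1.8 + 22×2.0 + 15×2.4 + 9×3.2 = 135.8.

135.8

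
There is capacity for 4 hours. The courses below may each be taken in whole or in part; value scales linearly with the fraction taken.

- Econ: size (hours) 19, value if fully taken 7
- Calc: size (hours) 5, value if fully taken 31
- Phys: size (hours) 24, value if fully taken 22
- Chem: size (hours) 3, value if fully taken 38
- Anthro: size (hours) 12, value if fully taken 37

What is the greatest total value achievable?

44.2

Sort by value density: Chem 38/3≈12.7, Calc 31/5≈6.2, Anthro 37/12≈3.08, Phys 22/24≈0.917, Econ 7/19≈0.368.
Take all of Chem (3 hours, value 38) ; 1 hours left.
1 hours left: a 1/5 share of Calc gives 31×1/5 = 6.2.
Total value = 44.2.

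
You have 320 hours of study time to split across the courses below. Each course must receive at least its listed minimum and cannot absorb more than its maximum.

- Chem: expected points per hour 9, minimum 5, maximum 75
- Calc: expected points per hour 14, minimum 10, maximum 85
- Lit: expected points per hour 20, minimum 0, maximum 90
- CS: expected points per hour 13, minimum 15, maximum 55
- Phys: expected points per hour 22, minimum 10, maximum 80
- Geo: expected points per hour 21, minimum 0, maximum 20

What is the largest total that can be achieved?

5735

Meeting every minimum uses 5+10+0+15+10+0 = 40 hours, leaving 280.
Rank by expected points per hour: Phys 22 > Geo 21 > Lit 20 > Calc 14 > CS 13 > Chem 9.
Phys: +70 to 80 (cap) — 210 left.
Geo takes 20 more to reach its cap of 20 — 190 left.
Lit: +90 to 90 (cap) — 100 left.
Give Calc 75 more to hit its cap of 85 — 25 left.
CS: +25 (room for 40) → 40. Pool exhausted.
Total = 9×5 + 14×85 + 20×90 + 13×40 + 22×80 + 21×20 = 5735.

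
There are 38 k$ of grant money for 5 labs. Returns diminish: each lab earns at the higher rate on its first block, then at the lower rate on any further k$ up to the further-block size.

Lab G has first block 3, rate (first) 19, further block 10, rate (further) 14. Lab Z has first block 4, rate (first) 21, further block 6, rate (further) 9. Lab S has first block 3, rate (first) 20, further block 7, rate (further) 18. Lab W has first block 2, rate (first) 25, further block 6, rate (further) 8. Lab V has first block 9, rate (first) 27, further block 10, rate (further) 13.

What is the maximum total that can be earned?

760

Order all 10 blocks by rate: Lab V/tier1 27 > Lab W/tier1 25 > Lab Z/tier1 21 > Lab S/tier1 20 > Lab G/tier1 19 > Lab S/tier2 18 > Lab G/tier2 14 > Lab V/tier2 13 > Lab Z/tier2 9 > Lab W/tier2 8.
Lab V tier1 at 27: fill all 9 ; 29 left.
Lab W tier1 at 25: fill all 2 ; 27 left.
Lab Z tier1 at 21: fill all 4 ; 23 left.
Lab S tier1 at 20: fill all 3 ; 20 left.
Lab G tier1 at 19: fill all 3 ; 17 left.
Lab S/tier2 (18): +7 ; 10 left.
Lab G tier2 at 14: fill all 10 ; 0 left.
Total = 27×9 + 25×2 + 21×4 + 20×3 + 19×3 + 18×7 + 14×10 = 760.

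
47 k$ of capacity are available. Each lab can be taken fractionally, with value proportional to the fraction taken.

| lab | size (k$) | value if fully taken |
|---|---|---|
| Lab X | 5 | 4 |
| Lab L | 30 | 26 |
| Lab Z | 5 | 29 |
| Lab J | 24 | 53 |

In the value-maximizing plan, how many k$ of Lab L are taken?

18

Rank by value-to-size ratio: Lab Z 29/5≈5.8, Lab J 53/24≈2.21, Lab L 26/30≈0.867, Lab X 4/5≈0.8.
All 5 k$ of Lab Z fit (value 29) ; 42 remain.
Lab J: take in full, 24 k$ for value 53 ; 18 left.
18 k$ left: a 18/30 share of Lab L gives 26×18/30 = 15.6.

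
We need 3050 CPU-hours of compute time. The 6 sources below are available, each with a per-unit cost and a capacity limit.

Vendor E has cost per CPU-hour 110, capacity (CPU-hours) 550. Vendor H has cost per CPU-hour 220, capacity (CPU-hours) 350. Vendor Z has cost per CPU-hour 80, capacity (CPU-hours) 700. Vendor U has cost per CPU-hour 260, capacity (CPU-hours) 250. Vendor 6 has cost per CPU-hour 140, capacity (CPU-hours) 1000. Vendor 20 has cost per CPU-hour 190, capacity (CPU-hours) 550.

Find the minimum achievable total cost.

416000

Use sources in increasing cost order.
Vendor Z at 80: take all 700 CPU-hours → 2350 still needed.
Vendor E at 110: take all 550 CPU-hours → 1800 still needed.
Vendor 6 at 140: take all 1000 CPU-hours → 800 still needed.
Take 550 from Vendor 20 at 190 → need 250 more.
Take 250 from Vendor H at 220 to finish.
Vendor U: unused.
Cost = 700×80 + 550×110 + 1000×140 + 550×190 + 250×220 = 416000.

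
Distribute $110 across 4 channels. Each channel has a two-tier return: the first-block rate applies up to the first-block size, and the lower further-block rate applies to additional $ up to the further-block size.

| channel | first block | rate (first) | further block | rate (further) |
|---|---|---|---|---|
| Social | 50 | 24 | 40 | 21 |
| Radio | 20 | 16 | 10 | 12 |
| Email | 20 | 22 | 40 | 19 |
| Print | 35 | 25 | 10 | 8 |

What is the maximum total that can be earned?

2620

Order all 8 blocks by rate: Print/T1 25 > Social/T1 24 > Email/T1 22 > Social/T2 21 > Email/T2 19 > Radio/T1 16 > Radio/T2 12 > Print/T2 8.
Fill Print T1 block (35 at 25) ; 75 left.
Social T1 at 24: fill all 50 ; 25 left.
Email/T1 (22): +20 ; 5 left.
Social T2 at 21: only 5 left, fill 5.
Total = 25×35 + 24×50 + 22×20 + 21×5 = 2620.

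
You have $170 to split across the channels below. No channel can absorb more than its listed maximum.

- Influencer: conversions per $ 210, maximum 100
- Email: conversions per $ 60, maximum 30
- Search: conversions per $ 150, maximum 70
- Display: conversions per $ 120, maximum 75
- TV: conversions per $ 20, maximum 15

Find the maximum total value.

Highest conversions per $ first: Influencer 210 > Search 150 > Display 120 > Email 60 > TV 20.
Influencer takes 100 to reach its cap of 100 — 70 left.
Search: +70 to 70 (cap) — 0 left.
Total = 210×100 + 150×70 = 31500.

31500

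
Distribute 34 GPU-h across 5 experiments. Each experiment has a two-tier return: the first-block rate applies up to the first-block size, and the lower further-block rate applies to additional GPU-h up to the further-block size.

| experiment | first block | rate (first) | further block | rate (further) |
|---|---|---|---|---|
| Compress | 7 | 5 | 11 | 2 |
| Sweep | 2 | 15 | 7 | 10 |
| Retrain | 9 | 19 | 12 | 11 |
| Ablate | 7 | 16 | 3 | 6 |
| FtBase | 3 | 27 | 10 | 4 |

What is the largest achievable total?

536

Order all 10 blocks by rate: FtBase/first 27 > Retrain/first 19 > Ablate/first 16 > Sweep/first 15 > Retrain/second 11 > Sweep/second 10 > Ablate/second 6 > Compress/first 5 > FtBase/second 4 > Compress/second 2.
FtBase first at 27: fill all 3 — 31 left.
Fill Retrain first block (9 at 19) — 22 left.
Ablate first at 16: fill all 7 — 15 left.
Fill Sweep first block (2 at 15) — 13 left.
Fill Retrain second block (12 at 11) — 1 left.
Sweep second at 10: only 1 left, fill 1.
Total = 27×3 + 19×9 + 16×7 + 15×2 + 11×12 + 10×1 = 536.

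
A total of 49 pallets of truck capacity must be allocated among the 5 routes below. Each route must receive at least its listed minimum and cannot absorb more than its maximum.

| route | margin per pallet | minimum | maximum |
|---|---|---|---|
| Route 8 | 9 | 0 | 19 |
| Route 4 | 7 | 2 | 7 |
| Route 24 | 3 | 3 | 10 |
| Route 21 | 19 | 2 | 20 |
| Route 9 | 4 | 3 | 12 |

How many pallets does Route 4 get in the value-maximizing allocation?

Meeting every minimum uses 0+2+3+2+3 = 10 pallets, leaving 39.
Highest margin per pallet first: Route 21 19 > Route 8 9 > Route 4 7 > Route 9 4 > Route 24 3.
Give Route 21 18 more to hit its cap of 20 → 21 left.
Give Route 8 19 more to hit its cap of 19 → 2 left.
Only 2 left; Route 4 takes them to reach 4.

4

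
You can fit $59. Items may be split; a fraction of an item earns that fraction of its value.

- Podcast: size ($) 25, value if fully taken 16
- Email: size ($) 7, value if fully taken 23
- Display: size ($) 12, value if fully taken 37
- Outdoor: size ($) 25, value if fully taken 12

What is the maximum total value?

Rank by value-to-size ratio: Email 23/7≈3.29, Display 37/12≈3.08, Podcast 16/25≈0.64, Outdoor 12/25≈0.48.
Email: take in full, 7 $ for value 23 — 52 left.
Take all of Display (12 $, value 37) — 40 $ left.
All 25 $ of Podcast fit (value 16) — 15 remain.
Fill the last 15 $ with part of Outdoor: 15/25 of it earns 7.2.
Total value = 83.2.

83.2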